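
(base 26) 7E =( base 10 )196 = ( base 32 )64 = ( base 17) B9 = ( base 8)304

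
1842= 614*3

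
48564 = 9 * 5396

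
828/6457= 828/6457 = 0.13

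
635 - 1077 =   -  442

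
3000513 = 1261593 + 1738920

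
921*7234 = 6662514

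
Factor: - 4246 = - 2^1*11^1*193^1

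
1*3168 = 3168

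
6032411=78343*77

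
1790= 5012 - 3222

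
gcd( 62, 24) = 2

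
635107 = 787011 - 151904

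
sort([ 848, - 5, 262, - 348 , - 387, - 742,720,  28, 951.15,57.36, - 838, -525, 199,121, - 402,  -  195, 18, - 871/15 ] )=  [ - 838, - 742, - 525 , - 402,-387, - 348, - 195, - 871/15, - 5,18,28  ,  57.36, 121,199,262,720, 848, 951.15 ]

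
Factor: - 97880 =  - 2^3 * 5^1 * 2447^1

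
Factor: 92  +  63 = 155 = 5^1*31^1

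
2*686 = 1372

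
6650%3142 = 366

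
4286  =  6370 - 2084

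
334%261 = 73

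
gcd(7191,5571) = 9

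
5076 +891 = 5967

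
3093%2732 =361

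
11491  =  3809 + 7682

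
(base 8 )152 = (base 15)71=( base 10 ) 106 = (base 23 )4E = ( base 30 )3g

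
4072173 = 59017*69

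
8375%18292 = 8375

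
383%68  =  43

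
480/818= 240/409 = 0.59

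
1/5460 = 1/5460 = 0.00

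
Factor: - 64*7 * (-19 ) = 2^6 * 7^1*19^1  =  8512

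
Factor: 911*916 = 834476  =  2^2*229^1*911^1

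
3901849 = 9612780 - 5710931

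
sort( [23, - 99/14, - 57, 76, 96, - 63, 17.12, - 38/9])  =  [ - 63,-57, - 99/14,-38/9,17.12,23,76,96] 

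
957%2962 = 957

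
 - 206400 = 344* (-600)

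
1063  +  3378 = 4441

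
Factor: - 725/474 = -2^(-1) * 3^ ( - 1)*5^2*29^1*79^(-1)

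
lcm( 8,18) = 72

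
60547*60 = 3632820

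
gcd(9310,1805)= 95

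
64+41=105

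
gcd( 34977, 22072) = 89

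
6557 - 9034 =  - 2477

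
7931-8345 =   -  414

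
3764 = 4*941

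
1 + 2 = 3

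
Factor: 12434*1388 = 2^3*347^1*6217^1 = 17258392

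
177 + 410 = 587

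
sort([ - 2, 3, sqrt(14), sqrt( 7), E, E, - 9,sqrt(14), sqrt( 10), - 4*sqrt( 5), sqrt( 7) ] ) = [ - 9, - 4*sqrt( 5) , - 2 , sqrt ( 7), sqrt( 7 ),E,E,3, sqrt( 10), sqrt( 14 ), sqrt ( 14) ] 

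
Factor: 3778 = 2^1*1889^1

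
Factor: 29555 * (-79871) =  - 2360587405 = - 5^1*11^1*23^1 * 53^1*137^1*257^1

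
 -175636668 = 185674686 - 361311354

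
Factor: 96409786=2^1*11^1*73^1*173^1 *347^1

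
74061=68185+5876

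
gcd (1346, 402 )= 2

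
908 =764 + 144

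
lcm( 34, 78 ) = 1326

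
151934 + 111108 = 263042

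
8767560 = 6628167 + 2139393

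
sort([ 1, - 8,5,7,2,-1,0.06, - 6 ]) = [  -  8,  -  6,-1,0.06,1,2, 5,7]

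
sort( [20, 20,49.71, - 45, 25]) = [ - 45, 20, 20,  25, 49.71 ]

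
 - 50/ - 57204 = 25/28602 = 0.00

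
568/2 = 284  =  284.00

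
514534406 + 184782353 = 699316759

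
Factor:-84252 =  - 2^2*3^1*7^1*17^1*59^1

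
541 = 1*541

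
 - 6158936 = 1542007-7700943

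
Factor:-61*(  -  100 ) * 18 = 2^3*3^2 * 5^2 * 61^1 = 109800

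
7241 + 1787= 9028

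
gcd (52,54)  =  2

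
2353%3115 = 2353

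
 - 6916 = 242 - 7158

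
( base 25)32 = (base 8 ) 115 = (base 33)2b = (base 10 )77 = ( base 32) 2D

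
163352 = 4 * 40838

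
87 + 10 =97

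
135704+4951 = 140655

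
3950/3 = 1316+ 2/3 = 1316.67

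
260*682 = 177320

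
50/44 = 1 + 3/22 = 1.14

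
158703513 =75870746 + 82832767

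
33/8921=3/811=0.00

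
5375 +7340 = 12715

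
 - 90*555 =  - 49950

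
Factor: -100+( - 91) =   -  191 = - 191^1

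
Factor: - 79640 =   -  2^3*5^1*11^1 * 181^1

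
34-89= -55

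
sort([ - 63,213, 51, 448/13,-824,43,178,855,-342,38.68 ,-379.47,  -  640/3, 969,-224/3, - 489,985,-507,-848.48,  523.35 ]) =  [ - 848.48,- 824, - 507,-489,-379.47, - 342, - 640/3 ,-224/3,- 63, 448/13, 38.68, 43,51, 178,213,523.35,855,969,985] 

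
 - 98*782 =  - 76636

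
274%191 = 83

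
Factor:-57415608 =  - 2^3*3^3*265813^1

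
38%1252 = 38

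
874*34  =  29716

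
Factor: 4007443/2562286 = 2^( - 1 )*11^1*79^( - 1 )*16217^( -1)*364313^1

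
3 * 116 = 348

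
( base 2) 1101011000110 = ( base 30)7ie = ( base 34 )5vk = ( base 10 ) 6854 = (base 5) 204404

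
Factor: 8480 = 2^5 * 5^1 * 53^1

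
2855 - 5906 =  - 3051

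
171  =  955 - 784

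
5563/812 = 5563/812 = 6.85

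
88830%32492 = 23846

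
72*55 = 3960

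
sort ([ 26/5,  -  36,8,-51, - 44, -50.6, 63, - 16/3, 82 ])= [  -  51, - 50.6,-44,-36, - 16/3,26/5, 8, 63,82 ] 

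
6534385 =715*9139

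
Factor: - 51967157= - 11^1*157^1 * 30091^1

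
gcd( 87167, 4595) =1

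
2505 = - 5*( - 501 ) 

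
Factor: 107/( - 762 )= - 2^(-1)*3^( - 1) * 107^1*127^( - 1 )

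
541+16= 557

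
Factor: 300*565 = 169500 = 2^2*3^1*5^3*113^1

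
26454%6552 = 246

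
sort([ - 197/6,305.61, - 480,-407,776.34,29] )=[ - 480,-407, - 197/6, 29, 305.61,776.34] 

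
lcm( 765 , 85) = 765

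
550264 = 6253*88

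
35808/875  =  35808/875 = 40.92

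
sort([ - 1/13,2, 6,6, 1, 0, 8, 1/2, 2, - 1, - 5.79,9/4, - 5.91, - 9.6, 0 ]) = [ - 9.6, - 5.91,-5.79, - 1, - 1/13, 0,0,1/2,1, 2,2,9/4, 6, 6, 8] 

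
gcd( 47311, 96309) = 1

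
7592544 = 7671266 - 78722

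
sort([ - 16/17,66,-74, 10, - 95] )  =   [-95, - 74, - 16/17, 10, 66] 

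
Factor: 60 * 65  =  3900 = 2^2 * 3^1*5^2*13^1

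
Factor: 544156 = 2^2*29^1*4691^1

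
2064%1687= 377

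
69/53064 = 23/17688 = 0.00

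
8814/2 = 4407= 4407.00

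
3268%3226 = 42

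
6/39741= 2/13247= 0.00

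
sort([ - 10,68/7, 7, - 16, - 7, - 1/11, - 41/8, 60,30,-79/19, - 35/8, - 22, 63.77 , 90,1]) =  [ - 22, -16,-10, - 7, - 41/8, - 35/8, - 79/19, - 1/11,1,7, 68/7,30 , 60, 63.77, 90 ] 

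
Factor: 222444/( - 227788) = - 3^2 * 11^(-1)*31^(-1)*37^1=- 333/341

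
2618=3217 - 599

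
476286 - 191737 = 284549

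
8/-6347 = -8/6347 = -0.00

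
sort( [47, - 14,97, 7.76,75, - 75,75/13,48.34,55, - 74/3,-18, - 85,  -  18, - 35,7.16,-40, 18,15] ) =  [ - 85,-75, - 40, - 35,-74/3,  -  18 ,-18,  -  14, 75/13  ,  7.16, 7.76, 15, 18,47,  48.34,55, 75 , 97]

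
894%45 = 39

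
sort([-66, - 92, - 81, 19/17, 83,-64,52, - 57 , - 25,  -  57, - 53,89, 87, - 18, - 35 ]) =[ - 92, - 81, - 66, - 64, - 57, - 57, - 53,-35,  -  25, - 18, 19/17, 52, 83, 87,89 ]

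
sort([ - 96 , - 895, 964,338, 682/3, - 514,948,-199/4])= [  -  895,- 514, - 96, - 199/4,682/3, 338, 948, 964]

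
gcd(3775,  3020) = 755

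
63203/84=9029/12 = 752.42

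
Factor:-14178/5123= - 2^1*3^1*17^1*47^( - 1 )*  109^( - 1 ) *139^1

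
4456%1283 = 607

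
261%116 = 29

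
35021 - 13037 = 21984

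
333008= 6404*52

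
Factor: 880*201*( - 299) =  - 52887120 =- 2^4*3^1*5^1*11^1* 13^1*23^1 * 67^1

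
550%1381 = 550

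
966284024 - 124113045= 842170979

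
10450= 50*209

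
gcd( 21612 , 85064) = 4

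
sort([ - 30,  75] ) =[ - 30, 75] 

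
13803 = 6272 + 7531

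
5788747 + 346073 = 6134820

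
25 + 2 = 27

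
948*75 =71100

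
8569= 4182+4387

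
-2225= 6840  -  9065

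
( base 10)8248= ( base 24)e7g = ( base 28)AEG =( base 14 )3012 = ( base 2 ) 10000000111000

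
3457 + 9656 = 13113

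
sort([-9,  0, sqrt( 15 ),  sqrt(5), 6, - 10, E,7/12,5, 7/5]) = [  -  10, - 9, 0  ,  7/12,7/5, sqrt(5 ) , E, sqrt( 15), 5,6]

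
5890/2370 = 589/237 = 2.49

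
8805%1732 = 145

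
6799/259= 6799/259 = 26.25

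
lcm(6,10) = 30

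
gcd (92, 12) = 4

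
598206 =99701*6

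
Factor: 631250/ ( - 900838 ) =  - 315625/450419 = - 5^5*101^1*103^(-1)*4373^( - 1) 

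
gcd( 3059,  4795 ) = 7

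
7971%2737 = 2497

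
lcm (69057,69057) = 69057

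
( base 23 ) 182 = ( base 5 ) 10330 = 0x2CB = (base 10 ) 715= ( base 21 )1D1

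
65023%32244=535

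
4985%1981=1023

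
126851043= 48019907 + 78831136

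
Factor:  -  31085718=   -  2^1 * 3^1 * 5180953^1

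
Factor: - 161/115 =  - 7/5 = -5^(- 1 ) * 7^1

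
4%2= 0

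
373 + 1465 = 1838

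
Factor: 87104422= 2^1*67^1*103^1 * 6311^1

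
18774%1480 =1014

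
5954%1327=646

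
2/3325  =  2/3325 = 0.00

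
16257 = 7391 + 8866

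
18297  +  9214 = 27511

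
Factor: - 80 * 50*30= - 2^6*3^1*5^4 =- 120000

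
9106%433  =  13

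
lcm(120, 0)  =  0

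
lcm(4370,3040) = 69920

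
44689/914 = 48 + 817/914= 48.89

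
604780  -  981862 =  - 377082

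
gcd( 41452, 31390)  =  86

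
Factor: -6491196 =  - 2^2*3^2*180311^1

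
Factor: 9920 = 2^6*5^1*31^1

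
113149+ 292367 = 405516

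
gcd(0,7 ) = 7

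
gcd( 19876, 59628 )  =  19876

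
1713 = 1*1713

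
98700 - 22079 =76621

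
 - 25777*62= - 1598174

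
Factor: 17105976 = 2^3*3^2*193^1*1231^1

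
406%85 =66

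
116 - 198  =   - 82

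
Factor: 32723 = 43^1* 761^1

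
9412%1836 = 232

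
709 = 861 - 152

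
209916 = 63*3332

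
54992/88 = 624 + 10/11 = 624.91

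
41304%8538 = 7152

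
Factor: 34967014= 2^1 *41^1*426427^1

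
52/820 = 13/205 = 0.06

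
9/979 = 9/979 =0.01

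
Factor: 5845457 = 5845457^1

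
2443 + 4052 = 6495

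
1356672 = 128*10599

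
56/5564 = 14/1391 = 0.01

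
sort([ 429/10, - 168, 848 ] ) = [ - 168,429/10 , 848]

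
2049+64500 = 66549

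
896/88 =112/11 = 10.18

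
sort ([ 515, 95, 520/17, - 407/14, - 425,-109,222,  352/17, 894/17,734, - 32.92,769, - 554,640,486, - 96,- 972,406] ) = [ - 972, - 554, -425, - 109, - 96, - 32.92, - 407/14, 352/17,  520/17,894/17,95,222,406,486,515,640, 734,769 ]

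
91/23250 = 91/23250 = 0.00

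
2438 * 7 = 17066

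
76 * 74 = 5624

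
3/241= 3/241 = 0.01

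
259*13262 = 3434858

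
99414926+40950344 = 140365270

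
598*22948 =13722904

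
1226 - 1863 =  - 637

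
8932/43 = 207 + 31/43 = 207.72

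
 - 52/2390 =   -  1+1169/1195= - 0.02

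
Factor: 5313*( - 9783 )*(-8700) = 452200587300 = 2^2*3^4*5^2 *7^1*11^1*23^1*29^1*1087^1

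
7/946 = 7/946=0.01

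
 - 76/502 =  - 1 + 213/251 = - 0.15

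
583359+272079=855438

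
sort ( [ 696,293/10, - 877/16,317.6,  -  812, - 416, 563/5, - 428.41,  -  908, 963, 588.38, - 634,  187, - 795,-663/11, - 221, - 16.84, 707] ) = [ - 908, - 812,-795 ,-634, - 428.41, - 416, -221,  -  663/11 , - 877/16, - 16.84, 293/10  ,  563/5, 187,317.6,588.38, 696,707, 963] 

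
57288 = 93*616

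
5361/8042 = 5361/8042 = 0.67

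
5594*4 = 22376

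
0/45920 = 0= 0.00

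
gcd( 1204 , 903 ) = 301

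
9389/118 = 79 + 67/118 = 79.57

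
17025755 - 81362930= - 64337175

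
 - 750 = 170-920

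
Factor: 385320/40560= 2^( - 1)*19^1 = 19/2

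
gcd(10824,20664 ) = 984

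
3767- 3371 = 396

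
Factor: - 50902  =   - 2^1*31^1 * 821^1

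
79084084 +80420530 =159504614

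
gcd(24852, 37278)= 12426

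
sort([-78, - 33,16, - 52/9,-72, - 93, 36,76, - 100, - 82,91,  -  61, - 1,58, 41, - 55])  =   [ - 100, - 93, - 82, - 78, - 72,-61, - 55, - 33, - 52/9, - 1,16,36 , 41,58,76,  91]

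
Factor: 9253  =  19^1*487^1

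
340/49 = 6  +  46/49= 6.94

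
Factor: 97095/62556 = 32365/20852 = 2^( - 2)*5^1*13^ (- 1)*401^ ( - 1)*6473^1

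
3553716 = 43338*82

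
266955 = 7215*37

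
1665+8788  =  10453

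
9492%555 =57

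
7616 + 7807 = 15423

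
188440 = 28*6730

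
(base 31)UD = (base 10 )943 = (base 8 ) 1657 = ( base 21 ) 22J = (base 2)1110101111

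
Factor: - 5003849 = - 59^1*84811^1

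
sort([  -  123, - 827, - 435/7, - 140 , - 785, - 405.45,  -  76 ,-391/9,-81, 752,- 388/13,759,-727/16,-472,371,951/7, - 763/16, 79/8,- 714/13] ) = [ - 827, - 785, - 472, - 405.45, - 140,-123,-81,- 76 , - 435/7, - 714/13,- 763/16, - 727/16,  -  391/9,-388/13,79/8,951/7,  371,752, 759 ] 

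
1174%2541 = 1174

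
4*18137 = 72548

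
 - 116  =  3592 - 3708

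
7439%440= 399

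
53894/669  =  80 + 374/669 = 80.56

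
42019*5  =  210095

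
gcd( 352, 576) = 32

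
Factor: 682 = 2^1*11^1 * 31^1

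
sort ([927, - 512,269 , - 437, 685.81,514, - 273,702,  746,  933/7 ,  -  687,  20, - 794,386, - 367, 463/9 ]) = [ - 794, - 687,  -  512,-437,-367,- 273, 20, 463/9, 933/7, 269, 386, 514,685.81, 702,746, 927 ] 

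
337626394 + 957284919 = 1294911313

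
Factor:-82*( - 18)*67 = 2^2*3^2 * 41^1*67^1 = 98892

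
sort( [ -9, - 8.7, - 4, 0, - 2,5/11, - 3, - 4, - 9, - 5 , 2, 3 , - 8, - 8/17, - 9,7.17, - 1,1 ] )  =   [  -  9,  -  9, - 9, - 8.7, - 8,-5, - 4, - 4, - 3,-2, - 1, - 8/17,  0, 5/11,1,  2, 3, 7.17] 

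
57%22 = 13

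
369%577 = 369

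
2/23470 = 1/11735  =  0.00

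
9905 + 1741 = 11646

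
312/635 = 312/635 = 0.49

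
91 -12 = 79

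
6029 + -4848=1181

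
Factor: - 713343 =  - 3^1* 237781^1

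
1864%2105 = 1864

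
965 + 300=1265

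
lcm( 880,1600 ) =17600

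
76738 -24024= 52714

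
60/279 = 20/93 = 0.22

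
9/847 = 9/847 =0.01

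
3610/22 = 164 + 1/11  =  164.09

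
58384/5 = 11676+4/5 = 11676.80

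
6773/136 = 49  +  109/136 =49.80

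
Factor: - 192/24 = -2^3 = - 8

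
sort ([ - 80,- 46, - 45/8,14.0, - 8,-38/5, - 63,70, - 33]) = [ - 80, - 63,-46, - 33, - 8, - 38/5, - 45/8, 14.0,70 ]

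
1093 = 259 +834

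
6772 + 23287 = 30059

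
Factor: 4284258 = 2^1*3^1*11^1  *  139^1*467^1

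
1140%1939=1140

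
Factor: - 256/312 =- 2^5 * 3^( - 1)*13^( - 1 ) = -32/39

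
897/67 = 13 + 26/67 = 13.39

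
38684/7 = 38684/7 = 5526.29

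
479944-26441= 453503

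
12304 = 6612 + 5692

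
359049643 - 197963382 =161086261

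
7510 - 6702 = 808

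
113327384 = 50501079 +62826305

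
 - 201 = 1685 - 1886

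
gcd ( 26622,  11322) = 306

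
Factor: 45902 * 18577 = 2^1*13^1 *59^1*389^1*1429^1 = 852721454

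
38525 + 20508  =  59033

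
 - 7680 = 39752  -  47432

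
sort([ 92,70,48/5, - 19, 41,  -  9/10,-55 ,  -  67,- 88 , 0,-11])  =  [-88,-67, - 55,-19, -11, - 9/10, 0,48/5, 41, 70, 92 ]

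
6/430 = 3/215 = 0.01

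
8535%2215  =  1890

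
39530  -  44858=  - 5328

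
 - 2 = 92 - 94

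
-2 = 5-7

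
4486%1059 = 250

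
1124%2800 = 1124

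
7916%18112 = 7916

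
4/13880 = 1/3470 = 0.00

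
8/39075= 8/39075 = 0.00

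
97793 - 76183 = 21610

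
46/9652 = 23/4826 = 0.00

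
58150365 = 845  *68817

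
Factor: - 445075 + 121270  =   - 3^1*5^1 * 21587^1 = - 323805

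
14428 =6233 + 8195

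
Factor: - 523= -523^1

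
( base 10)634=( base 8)1172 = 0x27A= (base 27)nd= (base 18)1H4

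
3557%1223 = 1111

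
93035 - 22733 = 70302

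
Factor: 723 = 3^1 * 241^1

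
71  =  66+5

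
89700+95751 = 185451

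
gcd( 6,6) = 6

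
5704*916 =5224864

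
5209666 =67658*77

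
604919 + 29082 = 634001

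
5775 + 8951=14726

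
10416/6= 1736  =  1736.00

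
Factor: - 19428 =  - 2^2*3^1 * 1619^1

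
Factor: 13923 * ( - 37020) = -2^2*3^3 *5^1*7^1 *13^1*17^1 * 617^1 = - 515429460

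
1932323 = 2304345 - 372022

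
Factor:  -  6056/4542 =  -4/3 = -2^2*3^(  -  1)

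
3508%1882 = 1626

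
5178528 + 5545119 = 10723647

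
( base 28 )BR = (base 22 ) f5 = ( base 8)517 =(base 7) 656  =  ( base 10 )335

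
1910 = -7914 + 9824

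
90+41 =131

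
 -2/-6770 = 1/3385 = 0.00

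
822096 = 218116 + 603980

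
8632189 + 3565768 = 12197957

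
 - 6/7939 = - 6/7939 = - 0.00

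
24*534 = 12816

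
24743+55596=80339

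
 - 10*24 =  - 240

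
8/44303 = 8/44303 =0.00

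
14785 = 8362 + 6423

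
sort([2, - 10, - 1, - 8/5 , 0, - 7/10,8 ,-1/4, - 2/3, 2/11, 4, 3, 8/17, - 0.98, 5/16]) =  [-10,  -  8/5 ,-1, - 0.98, - 7/10, - 2/3,-1/4,0,2/11,5/16,8/17,2 , 3, 4,8 ]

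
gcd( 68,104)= 4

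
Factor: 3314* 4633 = 2^1*41^1  *  113^1 * 1657^1 = 15353762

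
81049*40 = 3241960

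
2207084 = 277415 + 1929669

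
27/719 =27/719  =  0.04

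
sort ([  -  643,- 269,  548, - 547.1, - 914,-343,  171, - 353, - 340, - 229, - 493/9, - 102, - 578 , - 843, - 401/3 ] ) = [ - 914, - 843, - 643, - 578, -547.1, - 353 ,-343, - 340, - 269, - 229, -401/3,  -  102,-493/9,171, 548 ]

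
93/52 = 93/52 = 1.79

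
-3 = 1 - 4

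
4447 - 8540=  - 4093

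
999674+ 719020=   1718694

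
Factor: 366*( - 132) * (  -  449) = 2^3*3^2*11^1*61^1*449^1 = 21692088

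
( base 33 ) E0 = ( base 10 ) 462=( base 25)IC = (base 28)ge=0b111001110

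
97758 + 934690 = 1032448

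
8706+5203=13909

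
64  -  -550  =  614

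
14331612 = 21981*652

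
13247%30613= 13247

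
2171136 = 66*32896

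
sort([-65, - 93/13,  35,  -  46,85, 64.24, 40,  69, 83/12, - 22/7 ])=[-65, - 46,-93/13,-22/7,83/12, 35, 40 , 64.24  ,  69,  85 ]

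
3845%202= 7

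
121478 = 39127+82351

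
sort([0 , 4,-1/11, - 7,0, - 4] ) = [-7, - 4, - 1/11,0, 0,4 ] 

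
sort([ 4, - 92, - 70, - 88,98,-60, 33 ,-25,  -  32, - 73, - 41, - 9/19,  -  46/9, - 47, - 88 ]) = [ - 92, - 88, - 88, - 73, - 70, - 60, - 47, - 41, - 32, - 25,-46/9,-9/19, 4,33  ,  98]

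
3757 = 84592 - 80835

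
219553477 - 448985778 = - 229432301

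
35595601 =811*43891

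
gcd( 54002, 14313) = 13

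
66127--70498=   136625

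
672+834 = 1506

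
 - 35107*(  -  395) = 13867265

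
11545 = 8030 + 3515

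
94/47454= 47/23727 = 0.00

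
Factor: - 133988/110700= -817/675 = - 3^(-3)*5^( - 2)*19^1*43^1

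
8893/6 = 8893/6  =  1482.17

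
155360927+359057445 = 514418372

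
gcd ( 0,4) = 4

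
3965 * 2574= 10205910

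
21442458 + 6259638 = 27702096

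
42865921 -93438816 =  - 50572895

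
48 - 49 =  - 1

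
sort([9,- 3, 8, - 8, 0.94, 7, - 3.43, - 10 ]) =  [ - 10,-8,  -  3.43, - 3,0.94,7, 8, 9 ]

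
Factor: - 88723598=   -  2^1*44361799^1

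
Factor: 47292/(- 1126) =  - 2^1*3^1*7^1 = - 42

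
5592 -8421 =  - 2829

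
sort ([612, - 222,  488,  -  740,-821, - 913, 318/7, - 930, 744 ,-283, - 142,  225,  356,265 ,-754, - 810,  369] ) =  [ - 930,  -  913,-821, - 810, - 754,-740, - 283, - 222, - 142,318/7,  225,  265, 356,369 , 488, 612,744 ] 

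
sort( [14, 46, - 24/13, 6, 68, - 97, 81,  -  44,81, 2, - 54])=[ - 97,  -  54,  -  44  , - 24/13, 2,  6,14, 46,68,81, 81]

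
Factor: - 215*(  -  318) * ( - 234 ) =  - 15998580 = - 2^2*3^3*5^1 *13^1*43^1 * 53^1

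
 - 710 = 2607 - 3317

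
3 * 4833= 14499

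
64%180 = 64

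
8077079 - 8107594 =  -30515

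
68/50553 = 68/50553 = 0.00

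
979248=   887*1104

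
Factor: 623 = 7^1 *89^1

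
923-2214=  - 1291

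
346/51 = 6+40/51 = 6.78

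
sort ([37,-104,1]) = [  -  104,1,37]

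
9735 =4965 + 4770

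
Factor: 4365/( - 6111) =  - 5/7 = - 5^1*7^( - 1 ) 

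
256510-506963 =  -  250453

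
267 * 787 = 210129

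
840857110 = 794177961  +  46679149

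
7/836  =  7/836  =  0.01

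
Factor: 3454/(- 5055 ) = -2^1*3^(-1)*5^( - 1) * 11^1*157^1 * 337^( - 1 ) 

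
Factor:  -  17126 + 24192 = 7066 = 2^1*3533^1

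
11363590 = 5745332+5618258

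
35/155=7/31= 0.23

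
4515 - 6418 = -1903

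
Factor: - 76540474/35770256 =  - 38270237/17885128 = -2^( - 3 )*19^1*401^1*5023^1*2235641^( - 1)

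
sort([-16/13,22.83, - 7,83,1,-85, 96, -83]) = [-85, - 83,  -  7, - 16/13,1, 22.83,83,96]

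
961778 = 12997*74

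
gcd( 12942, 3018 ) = 6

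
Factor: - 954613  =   - 11^1*86783^1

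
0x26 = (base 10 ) 38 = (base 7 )53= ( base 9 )42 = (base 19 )20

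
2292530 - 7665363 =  - 5372833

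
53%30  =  23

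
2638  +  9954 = 12592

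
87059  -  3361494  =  -3274435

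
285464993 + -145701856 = 139763137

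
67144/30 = 2238 + 2/15  =  2238.13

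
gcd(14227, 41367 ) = 1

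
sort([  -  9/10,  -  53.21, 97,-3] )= [ - 53.21,-3,-9/10, 97] 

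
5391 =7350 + - 1959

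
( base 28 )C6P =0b10010110000001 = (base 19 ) 17B6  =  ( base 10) 9601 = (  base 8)22601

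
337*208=70096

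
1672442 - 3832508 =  - 2160066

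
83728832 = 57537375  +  26191457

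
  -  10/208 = -5/104 = - 0.05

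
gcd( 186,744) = 186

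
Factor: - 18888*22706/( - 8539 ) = 428870928/8539= 2^4*3^1*787^1*8539^( - 1)*11353^1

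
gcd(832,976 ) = 16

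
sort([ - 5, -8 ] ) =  [-8, - 5]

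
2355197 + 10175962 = 12531159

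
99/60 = 1 + 13/20 = 1.65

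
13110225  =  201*65225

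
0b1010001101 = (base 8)1215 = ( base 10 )653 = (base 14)349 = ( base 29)mf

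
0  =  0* 226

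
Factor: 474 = 2^1*3^1 * 79^1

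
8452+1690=10142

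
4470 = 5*894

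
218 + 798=1016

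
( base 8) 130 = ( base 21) 44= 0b1011000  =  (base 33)2M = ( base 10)88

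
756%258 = 240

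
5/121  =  5/121 = 0.04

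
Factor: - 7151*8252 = -2^2 * 2063^1*7151^1 =- 59010052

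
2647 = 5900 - 3253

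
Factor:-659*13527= - 8914293= - 3^4*167^1*659^1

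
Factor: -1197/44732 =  - 2^( -2)*3^2*7^1 * 19^1 * 53^( - 1)*  211^( - 1) 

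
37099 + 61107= 98206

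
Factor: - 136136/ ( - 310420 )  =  2^1*5^( - 1 )*7^1*13^1*83^( - 1)=182/415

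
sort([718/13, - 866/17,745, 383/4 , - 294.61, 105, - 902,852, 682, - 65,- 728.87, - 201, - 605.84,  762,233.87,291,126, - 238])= [ - 902,-728.87, - 605.84, - 294.61 , - 238, - 201, - 65 ,-866/17,718/13,383/4,105, 126, 233.87, 291,682, 745,762, 852 ]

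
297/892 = 297/892 = 0.33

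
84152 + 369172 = 453324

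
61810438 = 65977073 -4166635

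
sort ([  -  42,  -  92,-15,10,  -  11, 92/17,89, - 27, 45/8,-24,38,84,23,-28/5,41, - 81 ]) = [ - 92,- 81, - 42, - 27, - 24,  -  15,-11, -28/5,92/17,45/8,10,23,38, 41,  84, 89]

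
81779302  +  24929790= 106709092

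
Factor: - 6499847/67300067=-73^1*269^1*331^1*67300067^( - 1) 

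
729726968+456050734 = 1185777702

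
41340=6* 6890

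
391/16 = 24 + 7/16 = 24.44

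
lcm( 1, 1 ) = 1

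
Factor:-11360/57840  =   - 2^1*3^( - 1 )*71^1  *241^( - 1) = -142/723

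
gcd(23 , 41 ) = 1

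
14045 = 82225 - 68180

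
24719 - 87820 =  - 63101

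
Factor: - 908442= -2^1*3^3*16823^1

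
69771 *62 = 4325802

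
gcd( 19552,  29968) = 16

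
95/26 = 95/26 = 3.65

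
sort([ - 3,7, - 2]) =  [ - 3, - 2,7]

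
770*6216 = 4786320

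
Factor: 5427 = 3^4 * 67^1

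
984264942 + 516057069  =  1500322011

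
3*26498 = 79494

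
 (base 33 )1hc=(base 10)1662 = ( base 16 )67E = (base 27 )27F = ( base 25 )2gc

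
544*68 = 36992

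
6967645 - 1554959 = 5412686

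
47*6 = 282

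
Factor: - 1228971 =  - 3^1 * 409657^1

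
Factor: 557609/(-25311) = -727/33 = -3^( - 1)*11^( - 1 )*727^1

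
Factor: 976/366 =8/3 = 2^3 * 3^( - 1)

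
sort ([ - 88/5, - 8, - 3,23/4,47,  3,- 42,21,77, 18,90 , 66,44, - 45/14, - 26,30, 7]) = [ - 42, - 26,-88/5 , - 8,-45/14 , - 3,3,23/4, 7,18,21, 30,44, 47,66,77 , 90] 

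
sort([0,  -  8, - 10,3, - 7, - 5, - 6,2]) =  [ - 10, - 8, - 7, - 6, -5,0,2,3 ] 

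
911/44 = 911/44 =20.70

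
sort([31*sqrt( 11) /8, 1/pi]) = [1/pi,  31*sqrt(11)/8 ]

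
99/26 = 3 + 21/26 = 3.81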